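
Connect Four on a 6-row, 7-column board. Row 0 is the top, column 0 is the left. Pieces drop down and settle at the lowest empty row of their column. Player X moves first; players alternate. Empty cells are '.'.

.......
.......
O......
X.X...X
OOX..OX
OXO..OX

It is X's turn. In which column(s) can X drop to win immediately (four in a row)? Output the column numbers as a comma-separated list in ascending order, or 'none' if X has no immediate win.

Answer: 6

Derivation:
col 0: drop X → no win
col 1: drop X → no win
col 2: drop X → no win
col 3: drop X → no win
col 4: drop X → no win
col 5: drop X → no win
col 6: drop X → WIN!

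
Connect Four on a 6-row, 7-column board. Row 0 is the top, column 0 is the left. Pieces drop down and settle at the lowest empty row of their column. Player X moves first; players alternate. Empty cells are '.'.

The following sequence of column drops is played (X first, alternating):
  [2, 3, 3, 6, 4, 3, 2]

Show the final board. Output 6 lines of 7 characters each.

Move 1: X drops in col 2, lands at row 5
Move 2: O drops in col 3, lands at row 5
Move 3: X drops in col 3, lands at row 4
Move 4: O drops in col 6, lands at row 5
Move 5: X drops in col 4, lands at row 5
Move 6: O drops in col 3, lands at row 3
Move 7: X drops in col 2, lands at row 4

Answer: .......
.......
.......
...O...
..XX...
..XOX.O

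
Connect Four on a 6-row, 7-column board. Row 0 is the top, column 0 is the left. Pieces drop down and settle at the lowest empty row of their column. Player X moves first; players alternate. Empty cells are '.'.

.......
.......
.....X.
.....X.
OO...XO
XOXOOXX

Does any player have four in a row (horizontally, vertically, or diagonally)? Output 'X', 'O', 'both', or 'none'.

X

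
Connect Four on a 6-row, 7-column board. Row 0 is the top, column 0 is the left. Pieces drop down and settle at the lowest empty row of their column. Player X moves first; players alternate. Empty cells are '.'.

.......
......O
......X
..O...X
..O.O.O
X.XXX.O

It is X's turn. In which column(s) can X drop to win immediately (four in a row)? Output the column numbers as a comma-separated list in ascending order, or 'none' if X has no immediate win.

Answer: 1,5

Derivation:
col 0: drop X → no win
col 1: drop X → WIN!
col 2: drop X → no win
col 3: drop X → no win
col 4: drop X → no win
col 5: drop X → WIN!
col 6: drop X → no win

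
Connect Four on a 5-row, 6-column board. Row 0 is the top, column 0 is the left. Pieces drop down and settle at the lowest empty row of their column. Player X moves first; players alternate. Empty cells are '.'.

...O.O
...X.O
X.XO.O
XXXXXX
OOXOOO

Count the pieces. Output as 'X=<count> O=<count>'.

X=10 O=10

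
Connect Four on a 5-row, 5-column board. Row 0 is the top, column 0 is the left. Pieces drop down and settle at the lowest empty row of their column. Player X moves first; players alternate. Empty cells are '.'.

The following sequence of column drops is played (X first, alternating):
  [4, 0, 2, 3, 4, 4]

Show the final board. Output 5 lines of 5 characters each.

Answer: .....
.....
....O
....X
O.XOX

Derivation:
Move 1: X drops in col 4, lands at row 4
Move 2: O drops in col 0, lands at row 4
Move 3: X drops in col 2, lands at row 4
Move 4: O drops in col 3, lands at row 4
Move 5: X drops in col 4, lands at row 3
Move 6: O drops in col 4, lands at row 2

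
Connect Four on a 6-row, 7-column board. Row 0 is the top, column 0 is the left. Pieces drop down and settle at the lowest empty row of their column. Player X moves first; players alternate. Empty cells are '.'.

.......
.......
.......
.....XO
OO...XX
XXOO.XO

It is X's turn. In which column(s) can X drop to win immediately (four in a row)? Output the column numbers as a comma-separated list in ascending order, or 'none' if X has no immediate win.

col 0: drop X → no win
col 1: drop X → no win
col 2: drop X → no win
col 3: drop X → no win
col 4: drop X → no win
col 5: drop X → WIN!
col 6: drop X → no win

Answer: 5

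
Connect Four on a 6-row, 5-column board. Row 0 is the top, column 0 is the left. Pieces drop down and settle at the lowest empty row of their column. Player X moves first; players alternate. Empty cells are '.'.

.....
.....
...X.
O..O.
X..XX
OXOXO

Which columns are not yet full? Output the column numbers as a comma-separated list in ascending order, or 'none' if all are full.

col 0: top cell = '.' → open
col 1: top cell = '.' → open
col 2: top cell = '.' → open
col 3: top cell = '.' → open
col 4: top cell = '.' → open

Answer: 0,1,2,3,4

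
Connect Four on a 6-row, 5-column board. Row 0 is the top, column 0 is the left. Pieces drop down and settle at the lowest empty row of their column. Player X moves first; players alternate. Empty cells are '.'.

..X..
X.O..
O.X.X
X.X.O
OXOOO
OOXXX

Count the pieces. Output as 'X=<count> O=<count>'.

X=10 O=9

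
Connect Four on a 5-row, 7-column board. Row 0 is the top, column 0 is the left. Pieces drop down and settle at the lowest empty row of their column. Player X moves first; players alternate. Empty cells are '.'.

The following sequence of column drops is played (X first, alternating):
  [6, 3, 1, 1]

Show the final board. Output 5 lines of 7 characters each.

Answer: .......
.......
.......
.O.....
.X.O..X

Derivation:
Move 1: X drops in col 6, lands at row 4
Move 2: O drops in col 3, lands at row 4
Move 3: X drops in col 1, lands at row 4
Move 4: O drops in col 1, lands at row 3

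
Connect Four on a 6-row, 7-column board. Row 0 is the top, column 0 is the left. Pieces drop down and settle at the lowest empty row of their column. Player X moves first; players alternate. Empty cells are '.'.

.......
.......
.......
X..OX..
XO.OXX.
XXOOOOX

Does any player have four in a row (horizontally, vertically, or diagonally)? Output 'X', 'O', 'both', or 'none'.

O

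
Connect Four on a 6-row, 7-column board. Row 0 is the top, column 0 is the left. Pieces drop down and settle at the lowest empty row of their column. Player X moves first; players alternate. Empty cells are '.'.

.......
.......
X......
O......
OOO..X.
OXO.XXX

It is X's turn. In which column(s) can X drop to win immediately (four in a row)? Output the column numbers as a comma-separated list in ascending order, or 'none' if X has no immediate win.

Answer: 3

Derivation:
col 0: drop X → no win
col 1: drop X → no win
col 2: drop X → no win
col 3: drop X → WIN!
col 4: drop X → no win
col 5: drop X → no win
col 6: drop X → no win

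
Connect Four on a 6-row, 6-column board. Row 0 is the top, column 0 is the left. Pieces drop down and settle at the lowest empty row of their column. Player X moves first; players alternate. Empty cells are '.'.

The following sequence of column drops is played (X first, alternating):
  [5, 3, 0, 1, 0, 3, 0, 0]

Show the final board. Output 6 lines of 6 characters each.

Answer: ......
......
O.....
X.....
X..O..
XO.O.X

Derivation:
Move 1: X drops in col 5, lands at row 5
Move 2: O drops in col 3, lands at row 5
Move 3: X drops in col 0, lands at row 5
Move 4: O drops in col 1, lands at row 5
Move 5: X drops in col 0, lands at row 4
Move 6: O drops in col 3, lands at row 4
Move 7: X drops in col 0, lands at row 3
Move 8: O drops in col 0, lands at row 2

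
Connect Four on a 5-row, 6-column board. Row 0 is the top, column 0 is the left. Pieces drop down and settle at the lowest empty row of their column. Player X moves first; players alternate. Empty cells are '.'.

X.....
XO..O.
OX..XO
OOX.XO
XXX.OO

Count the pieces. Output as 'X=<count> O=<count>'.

X=9 O=9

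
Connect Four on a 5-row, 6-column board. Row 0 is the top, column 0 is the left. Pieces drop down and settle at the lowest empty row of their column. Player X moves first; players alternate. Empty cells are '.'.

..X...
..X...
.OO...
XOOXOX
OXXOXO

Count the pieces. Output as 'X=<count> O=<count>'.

X=8 O=8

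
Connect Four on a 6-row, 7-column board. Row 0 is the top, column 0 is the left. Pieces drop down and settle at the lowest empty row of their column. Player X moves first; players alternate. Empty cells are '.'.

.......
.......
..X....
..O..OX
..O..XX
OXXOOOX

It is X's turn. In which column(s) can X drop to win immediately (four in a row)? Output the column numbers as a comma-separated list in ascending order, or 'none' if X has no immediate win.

Answer: 6

Derivation:
col 0: drop X → no win
col 1: drop X → no win
col 2: drop X → no win
col 3: drop X → no win
col 4: drop X → no win
col 5: drop X → no win
col 6: drop X → WIN!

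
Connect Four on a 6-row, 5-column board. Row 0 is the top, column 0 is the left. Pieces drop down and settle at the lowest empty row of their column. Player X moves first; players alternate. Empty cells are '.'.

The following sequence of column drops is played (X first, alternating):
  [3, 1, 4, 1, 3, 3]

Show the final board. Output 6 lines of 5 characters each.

Answer: .....
.....
.....
...O.
.O.X.
.O.XX

Derivation:
Move 1: X drops in col 3, lands at row 5
Move 2: O drops in col 1, lands at row 5
Move 3: X drops in col 4, lands at row 5
Move 4: O drops in col 1, lands at row 4
Move 5: X drops in col 3, lands at row 4
Move 6: O drops in col 3, lands at row 3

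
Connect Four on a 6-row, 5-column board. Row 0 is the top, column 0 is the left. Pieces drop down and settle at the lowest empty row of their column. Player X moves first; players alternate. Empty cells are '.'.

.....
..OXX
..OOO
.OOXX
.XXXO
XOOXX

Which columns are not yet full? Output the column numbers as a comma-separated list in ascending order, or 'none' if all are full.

Answer: 0,1,2,3,4

Derivation:
col 0: top cell = '.' → open
col 1: top cell = '.' → open
col 2: top cell = '.' → open
col 3: top cell = '.' → open
col 4: top cell = '.' → open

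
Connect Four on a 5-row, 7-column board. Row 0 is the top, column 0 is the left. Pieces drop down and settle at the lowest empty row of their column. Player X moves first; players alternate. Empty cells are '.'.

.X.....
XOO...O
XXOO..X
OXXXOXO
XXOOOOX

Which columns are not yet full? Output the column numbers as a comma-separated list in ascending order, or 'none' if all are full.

Answer: 0,2,3,4,5,6

Derivation:
col 0: top cell = '.' → open
col 1: top cell = 'X' → FULL
col 2: top cell = '.' → open
col 3: top cell = '.' → open
col 4: top cell = '.' → open
col 5: top cell = '.' → open
col 6: top cell = '.' → open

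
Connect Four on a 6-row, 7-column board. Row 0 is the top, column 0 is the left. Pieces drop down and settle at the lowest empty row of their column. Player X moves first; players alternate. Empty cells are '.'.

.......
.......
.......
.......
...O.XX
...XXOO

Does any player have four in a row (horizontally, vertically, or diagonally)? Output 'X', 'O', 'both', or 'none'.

none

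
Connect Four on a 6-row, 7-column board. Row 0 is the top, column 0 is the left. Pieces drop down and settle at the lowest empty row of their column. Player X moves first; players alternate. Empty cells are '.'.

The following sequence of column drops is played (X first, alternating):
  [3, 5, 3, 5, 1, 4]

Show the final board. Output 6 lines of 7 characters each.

Answer: .......
.......
.......
.......
...X.O.
.X.XOO.

Derivation:
Move 1: X drops in col 3, lands at row 5
Move 2: O drops in col 5, lands at row 5
Move 3: X drops in col 3, lands at row 4
Move 4: O drops in col 5, lands at row 4
Move 5: X drops in col 1, lands at row 5
Move 6: O drops in col 4, lands at row 5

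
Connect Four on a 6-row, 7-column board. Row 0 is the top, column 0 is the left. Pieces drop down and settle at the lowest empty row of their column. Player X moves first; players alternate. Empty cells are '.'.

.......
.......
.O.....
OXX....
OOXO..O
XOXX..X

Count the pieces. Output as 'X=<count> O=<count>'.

X=7 O=7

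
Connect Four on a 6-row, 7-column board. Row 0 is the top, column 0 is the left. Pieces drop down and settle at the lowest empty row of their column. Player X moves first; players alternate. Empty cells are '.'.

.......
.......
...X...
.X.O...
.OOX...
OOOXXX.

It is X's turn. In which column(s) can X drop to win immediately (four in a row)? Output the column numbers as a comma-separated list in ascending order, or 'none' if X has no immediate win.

col 0: drop X → no win
col 1: drop X → no win
col 2: drop X → no win
col 3: drop X → no win
col 4: drop X → no win
col 5: drop X → no win
col 6: drop X → WIN!

Answer: 6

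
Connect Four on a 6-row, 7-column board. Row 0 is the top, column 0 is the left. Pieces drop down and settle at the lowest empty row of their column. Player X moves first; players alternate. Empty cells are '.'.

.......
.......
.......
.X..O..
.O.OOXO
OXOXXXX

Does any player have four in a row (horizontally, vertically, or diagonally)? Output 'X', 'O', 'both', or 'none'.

X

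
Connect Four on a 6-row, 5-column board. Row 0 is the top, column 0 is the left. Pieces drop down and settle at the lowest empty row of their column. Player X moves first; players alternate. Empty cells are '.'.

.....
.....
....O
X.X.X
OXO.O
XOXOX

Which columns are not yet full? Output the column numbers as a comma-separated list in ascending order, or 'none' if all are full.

Answer: 0,1,2,3,4

Derivation:
col 0: top cell = '.' → open
col 1: top cell = '.' → open
col 2: top cell = '.' → open
col 3: top cell = '.' → open
col 4: top cell = '.' → open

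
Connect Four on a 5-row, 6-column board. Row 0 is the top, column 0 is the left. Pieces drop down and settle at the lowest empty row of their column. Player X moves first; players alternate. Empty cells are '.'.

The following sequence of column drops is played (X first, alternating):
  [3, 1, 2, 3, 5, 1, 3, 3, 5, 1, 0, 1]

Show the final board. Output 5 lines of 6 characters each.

Move 1: X drops in col 3, lands at row 4
Move 2: O drops in col 1, lands at row 4
Move 3: X drops in col 2, lands at row 4
Move 4: O drops in col 3, lands at row 3
Move 5: X drops in col 5, lands at row 4
Move 6: O drops in col 1, lands at row 3
Move 7: X drops in col 3, lands at row 2
Move 8: O drops in col 3, lands at row 1
Move 9: X drops in col 5, lands at row 3
Move 10: O drops in col 1, lands at row 2
Move 11: X drops in col 0, lands at row 4
Move 12: O drops in col 1, lands at row 1

Answer: ......
.O.O..
.O.X..
.O.O.X
XOXX.X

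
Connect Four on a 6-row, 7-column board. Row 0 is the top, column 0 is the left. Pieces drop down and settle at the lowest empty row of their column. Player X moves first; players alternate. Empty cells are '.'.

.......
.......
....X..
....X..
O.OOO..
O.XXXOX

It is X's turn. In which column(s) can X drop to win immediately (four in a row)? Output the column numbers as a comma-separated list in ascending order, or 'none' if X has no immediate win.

Answer: 1

Derivation:
col 0: drop X → no win
col 1: drop X → WIN!
col 2: drop X → no win
col 3: drop X → no win
col 4: drop X → no win
col 5: drop X → no win
col 6: drop X → no win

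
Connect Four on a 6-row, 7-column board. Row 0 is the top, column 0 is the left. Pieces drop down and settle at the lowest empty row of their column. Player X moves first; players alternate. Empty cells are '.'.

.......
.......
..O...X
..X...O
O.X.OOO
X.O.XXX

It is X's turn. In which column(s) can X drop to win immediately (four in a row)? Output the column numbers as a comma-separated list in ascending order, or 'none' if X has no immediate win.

Answer: 3

Derivation:
col 0: drop X → no win
col 1: drop X → no win
col 2: drop X → no win
col 3: drop X → WIN!
col 4: drop X → no win
col 5: drop X → no win
col 6: drop X → no win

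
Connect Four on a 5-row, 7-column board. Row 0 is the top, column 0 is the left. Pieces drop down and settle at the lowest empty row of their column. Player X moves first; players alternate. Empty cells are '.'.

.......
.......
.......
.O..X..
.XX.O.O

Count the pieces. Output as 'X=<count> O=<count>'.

X=3 O=3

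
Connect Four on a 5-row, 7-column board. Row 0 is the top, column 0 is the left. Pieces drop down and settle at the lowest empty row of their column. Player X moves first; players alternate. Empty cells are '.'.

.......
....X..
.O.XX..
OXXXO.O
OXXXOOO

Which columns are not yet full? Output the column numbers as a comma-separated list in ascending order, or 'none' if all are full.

Answer: 0,1,2,3,4,5,6

Derivation:
col 0: top cell = '.' → open
col 1: top cell = '.' → open
col 2: top cell = '.' → open
col 3: top cell = '.' → open
col 4: top cell = '.' → open
col 5: top cell = '.' → open
col 6: top cell = '.' → open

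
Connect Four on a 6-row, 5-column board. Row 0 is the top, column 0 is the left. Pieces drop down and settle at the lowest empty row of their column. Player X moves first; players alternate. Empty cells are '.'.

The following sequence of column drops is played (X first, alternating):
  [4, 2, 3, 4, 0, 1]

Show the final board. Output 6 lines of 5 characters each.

Move 1: X drops in col 4, lands at row 5
Move 2: O drops in col 2, lands at row 5
Move 3: X drops in col 3, lands at row 5
Move 4: O drops in col 4, lands at row 4
Move 5: X drops in col 0, lands at row 5
Move 6: O drops in col 1, lands at row 5

Answer: .....
.....
.....
.....
....O
XOOXX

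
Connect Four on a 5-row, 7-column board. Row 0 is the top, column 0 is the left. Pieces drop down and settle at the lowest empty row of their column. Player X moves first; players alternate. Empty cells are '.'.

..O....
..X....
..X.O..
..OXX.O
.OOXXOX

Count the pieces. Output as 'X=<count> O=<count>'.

X=7 O=7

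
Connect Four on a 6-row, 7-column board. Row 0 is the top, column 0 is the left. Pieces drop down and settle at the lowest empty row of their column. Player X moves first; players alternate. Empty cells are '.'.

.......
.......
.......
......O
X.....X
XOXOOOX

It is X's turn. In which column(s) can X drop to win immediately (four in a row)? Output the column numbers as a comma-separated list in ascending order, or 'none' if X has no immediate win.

Answer: none

Derivation:
col 0: drop X → no win
col 1: drop X → no win
col 2: drop X → no win
col 3: drop X → no win
col 4: drop X → no win
col 5: drop X → no win
col 6: drop X → no win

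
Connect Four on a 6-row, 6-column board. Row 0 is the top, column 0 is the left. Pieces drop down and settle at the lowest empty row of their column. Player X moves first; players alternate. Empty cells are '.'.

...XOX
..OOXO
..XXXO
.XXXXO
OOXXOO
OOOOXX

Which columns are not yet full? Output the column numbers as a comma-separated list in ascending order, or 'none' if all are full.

Answer: 0,1,2

Derivation:
col 0: top cell = '.' → open
col 1: top cell = '.' → open
col 2: top cell = '.' → open
col 3: top cell = 'X' → FULL
col 4: top cell = 'O' → FULL
col 5: top cell = 'X' → FULL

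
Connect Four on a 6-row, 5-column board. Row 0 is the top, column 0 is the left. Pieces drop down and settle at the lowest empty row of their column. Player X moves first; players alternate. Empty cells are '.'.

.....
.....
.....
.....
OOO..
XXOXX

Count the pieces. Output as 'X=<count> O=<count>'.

X=4 O=4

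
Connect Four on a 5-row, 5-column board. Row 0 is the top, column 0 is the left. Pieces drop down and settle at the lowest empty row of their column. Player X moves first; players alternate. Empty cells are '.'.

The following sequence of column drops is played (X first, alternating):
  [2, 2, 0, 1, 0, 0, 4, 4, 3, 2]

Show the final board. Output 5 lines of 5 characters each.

Answer: .....
.....
O.O..
X.O.O
XOXXX

Derivation:
Move 1: X drops in col 2, lands at row 4
Move 2: O drops in col 2, lands at row 3
Move 3: X drops in col 0, lands at row 4
Move 4: O drops in col 1, lands at row 4
Move 5: X drops in col 0, lands at row 3
Move 6: O drops in col 0, lands at row 2
Move 7: X drops in col 4, lands at row 4
Move 8: O drops in col 4, lands at row 3
Move 9: X drops in col 3, lands at row 4
Move 10: O drops in col 2, lands at row 2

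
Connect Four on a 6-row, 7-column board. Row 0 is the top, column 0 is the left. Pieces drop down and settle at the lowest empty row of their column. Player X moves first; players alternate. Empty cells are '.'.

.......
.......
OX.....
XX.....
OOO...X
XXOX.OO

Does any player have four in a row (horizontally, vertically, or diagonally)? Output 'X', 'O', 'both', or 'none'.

none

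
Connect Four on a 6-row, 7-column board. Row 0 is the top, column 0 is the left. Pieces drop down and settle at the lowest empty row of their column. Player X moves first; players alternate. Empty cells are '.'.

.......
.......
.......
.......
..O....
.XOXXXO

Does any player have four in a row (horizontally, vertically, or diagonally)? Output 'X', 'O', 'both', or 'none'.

none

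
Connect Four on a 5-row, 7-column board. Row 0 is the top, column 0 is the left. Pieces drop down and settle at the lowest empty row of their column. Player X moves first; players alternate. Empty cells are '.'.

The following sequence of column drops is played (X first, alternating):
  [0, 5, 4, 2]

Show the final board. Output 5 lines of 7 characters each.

Move 1: X drops in col 0, lands at row 4
Move 2: O drops in col 5, lands at row 4
Move 3: X drops in col 4, lands at row 4
Move 4: O drops in col 2, lands at row 4

Answer: .......
.......
.......
.......
X.O.XO.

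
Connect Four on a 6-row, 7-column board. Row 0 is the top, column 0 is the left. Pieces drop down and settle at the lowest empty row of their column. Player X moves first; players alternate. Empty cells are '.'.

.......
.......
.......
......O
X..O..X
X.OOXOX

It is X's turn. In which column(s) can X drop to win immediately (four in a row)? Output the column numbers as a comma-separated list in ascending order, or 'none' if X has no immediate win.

Answer: none

Derivation:
col 0: drop X → no win
col 1: drop X → no win
col 2: drop X → no win
col 3: drop X → no win
col 4: drop X → no win
col 5: drop X → no win
col 6: drop X → no win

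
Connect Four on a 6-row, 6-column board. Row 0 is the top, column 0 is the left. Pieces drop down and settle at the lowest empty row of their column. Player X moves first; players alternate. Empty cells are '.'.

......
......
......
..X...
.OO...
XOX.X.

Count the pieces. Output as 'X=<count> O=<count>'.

X=4 O=3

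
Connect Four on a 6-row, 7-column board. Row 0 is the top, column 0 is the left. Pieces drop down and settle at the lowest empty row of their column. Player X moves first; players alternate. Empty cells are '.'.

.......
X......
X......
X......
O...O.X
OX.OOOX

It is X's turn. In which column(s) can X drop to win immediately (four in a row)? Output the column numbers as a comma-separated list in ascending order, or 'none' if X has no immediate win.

col 0: drop X → WIN!
col 1: drop X → no win
col 2: drop X → no win
col 3: drop X → no win
col 4: drop X → no win
col 5: drop X → no win
col 6: drop X → no win

Answer: 0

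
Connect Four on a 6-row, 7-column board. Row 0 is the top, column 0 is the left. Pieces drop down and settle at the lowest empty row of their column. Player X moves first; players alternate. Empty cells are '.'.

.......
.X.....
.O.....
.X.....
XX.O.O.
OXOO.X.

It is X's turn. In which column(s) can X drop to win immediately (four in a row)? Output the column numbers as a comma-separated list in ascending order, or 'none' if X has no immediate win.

col 0: drop X → no win
col 1: drop X → no win
col 2: drop X → no win
col 3: drop X → no win
col 4: drop X → no win
col 5: drop X → no win
col 6: drop X → no win

Answer: none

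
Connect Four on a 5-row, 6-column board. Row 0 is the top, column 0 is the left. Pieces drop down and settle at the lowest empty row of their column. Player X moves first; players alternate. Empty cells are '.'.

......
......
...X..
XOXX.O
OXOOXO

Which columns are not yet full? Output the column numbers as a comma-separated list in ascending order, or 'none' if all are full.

Answer: 0,1,2,3,4,5

Derivation:
col 0: top cell = '.' → open
col 1: top cell = '.' → open
col 2: top cell = '.' → open
col 3: top cell = '.' → open
col 4: top cell = '.' → open
col 5: top cell = '.' → open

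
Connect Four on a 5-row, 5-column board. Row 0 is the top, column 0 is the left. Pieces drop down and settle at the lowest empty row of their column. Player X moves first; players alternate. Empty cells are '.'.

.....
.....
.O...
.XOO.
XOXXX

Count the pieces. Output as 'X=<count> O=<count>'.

X=5 O=4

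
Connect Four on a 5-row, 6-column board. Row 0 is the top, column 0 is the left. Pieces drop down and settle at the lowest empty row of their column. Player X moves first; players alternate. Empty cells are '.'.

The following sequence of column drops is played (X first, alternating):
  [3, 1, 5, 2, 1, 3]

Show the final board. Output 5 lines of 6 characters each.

Move 1: X drops in col 3, lands at row 4
Move 2: O drops in col 1, lands at row 4
Move 3: X drops in col 5, lands at row 4
Move 4: O drops in col 2, lands at row 4
Move 5: X drops in col 1, lands at row 3
Move 6: O drops in col 3, lands at row 3

Answer: ......
......
......
.X.O..
.OOX.X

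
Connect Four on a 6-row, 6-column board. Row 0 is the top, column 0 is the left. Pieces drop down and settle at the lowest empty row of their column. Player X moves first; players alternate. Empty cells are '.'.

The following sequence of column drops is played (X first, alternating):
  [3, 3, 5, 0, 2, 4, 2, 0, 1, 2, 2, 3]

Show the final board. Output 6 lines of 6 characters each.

Move 1: X drops in col 3, lands at row 5
Move 2: O drops in col 3, lands at row 4
Move 3: X drops in col 5, lands at row 5
Move 4: O drops in col 0, lands at row 5
Move 5: X drops in col 2, lands at row 5
Move 6: O drops in col 4, lands at row 5
Move 7: X drops in col 2, lands at row 4
Move 8: O drops in col 0, lands at row 4
Move 9: X drops in col 1, lands at row 5
Move 10: O drops in col 2, lands at row 3
Move 11: X drops in col 2, lands at row 2
Move 12: O drops in col 3, lands at row 3

Answer: ......
......
..X...
..OO..
O.XO..
OXXXOX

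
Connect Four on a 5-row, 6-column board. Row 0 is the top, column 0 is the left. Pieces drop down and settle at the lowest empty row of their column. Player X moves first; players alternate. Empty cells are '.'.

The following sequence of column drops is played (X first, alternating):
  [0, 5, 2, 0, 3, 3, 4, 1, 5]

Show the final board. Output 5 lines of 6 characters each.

Answer: ......
......
......
O..O.X
XOXXXO

Derivation:
Move 1: X drops in col 0, lands at row 4
Move 2: O drops in col 5, lands at row 4
Move 3: X drops in col 2, lands at row 4
Move 4: O drops in col 0, lands at row 3
Move 5: X drops in col 3, lands at row 4
Move 6: O drops in col 3, lands at row 3
Move 7: X drops in col 4, lands at row 4
Move 8: O drops in col 1, lands at row 4
Move 9: X drops in col 5, lands at row 3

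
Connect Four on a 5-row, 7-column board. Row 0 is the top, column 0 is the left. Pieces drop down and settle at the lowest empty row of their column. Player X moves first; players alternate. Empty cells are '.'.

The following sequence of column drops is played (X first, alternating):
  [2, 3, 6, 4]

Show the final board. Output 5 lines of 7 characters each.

Answer: .......
.......
.......
.......
..XOO.X

Derivation:
Move 1: X drops in col 2, lands at row 4
Move 2: O drops in col 3, lands at row 4
Move 3: X drops in col 6, lands at row 4
Move 4: O drops in col 4, lands at row 4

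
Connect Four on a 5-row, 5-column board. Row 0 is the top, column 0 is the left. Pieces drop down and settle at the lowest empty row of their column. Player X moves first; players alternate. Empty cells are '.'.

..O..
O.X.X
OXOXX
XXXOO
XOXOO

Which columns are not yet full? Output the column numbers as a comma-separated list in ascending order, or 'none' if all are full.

col 0: top cell = '.' → open
col 1: top cell = '.' → open
col 2: top cell = 'O' → FULL
col 3: top cell = '.' → open
col 4: top cell = '.' → open

Answer: 0,1,3,4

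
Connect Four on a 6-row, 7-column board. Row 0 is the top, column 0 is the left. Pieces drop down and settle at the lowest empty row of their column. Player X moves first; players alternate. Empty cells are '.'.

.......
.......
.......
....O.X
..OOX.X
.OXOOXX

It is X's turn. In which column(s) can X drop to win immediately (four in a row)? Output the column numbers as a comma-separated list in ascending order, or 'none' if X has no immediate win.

Answer: 6

Derivation:
col 0: drop X → no win
col 1: drop X → no win
col 2: drop X → no win
col 3: drop X → no win
col 4: drop X → no win
col 5: drop X → no win
col 6: drop X → WIN!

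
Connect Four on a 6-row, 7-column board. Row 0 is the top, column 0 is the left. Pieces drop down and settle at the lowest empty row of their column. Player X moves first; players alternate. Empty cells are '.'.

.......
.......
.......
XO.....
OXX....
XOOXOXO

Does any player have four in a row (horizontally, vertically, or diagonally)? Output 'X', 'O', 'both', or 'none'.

none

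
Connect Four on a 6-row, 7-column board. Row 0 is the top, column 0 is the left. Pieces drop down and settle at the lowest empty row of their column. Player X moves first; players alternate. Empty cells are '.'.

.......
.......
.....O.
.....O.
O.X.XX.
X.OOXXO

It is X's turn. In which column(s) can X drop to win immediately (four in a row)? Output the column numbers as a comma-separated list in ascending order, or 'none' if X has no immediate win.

col 0: drop X → no win
col 1: drop X → no win
col 2: drop X → no win
col 3: drop X → WIN!
col 4: drop X → no win
col 5: drop X → no win
col 6: drop X → no win

Answer: 3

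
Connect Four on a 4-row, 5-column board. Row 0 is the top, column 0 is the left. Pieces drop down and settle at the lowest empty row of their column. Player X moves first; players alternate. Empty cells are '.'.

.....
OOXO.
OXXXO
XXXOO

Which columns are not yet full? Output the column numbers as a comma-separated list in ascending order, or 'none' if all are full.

col 0: top cell = '.' → open
col 1: top cell = '.' → open
col 2: top cell = '.' → open
col 3: top cell = '.' → open
col 4: top cell = '.' → open

Answer: 0,1,2,3,4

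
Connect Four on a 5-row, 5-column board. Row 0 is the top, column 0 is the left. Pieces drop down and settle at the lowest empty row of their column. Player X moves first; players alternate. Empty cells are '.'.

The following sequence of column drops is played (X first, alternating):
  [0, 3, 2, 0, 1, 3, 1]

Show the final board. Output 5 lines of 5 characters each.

Answer: .....
.....
.....
OX.O.
XXXO.

Derivation:
Move 1: X drops in col 0, lands at row 4
Move 2: O drops in col 3, lands at row 4
Move 3: X drops in col 2, lands at row 4
Move 4: O drops in col 0, lands at row 3
Move 5: X drops in col 1, lands at row 4
Move 6: O drops in col 3, lands at row 3
Move 7: X drops in col 1, lands at row 3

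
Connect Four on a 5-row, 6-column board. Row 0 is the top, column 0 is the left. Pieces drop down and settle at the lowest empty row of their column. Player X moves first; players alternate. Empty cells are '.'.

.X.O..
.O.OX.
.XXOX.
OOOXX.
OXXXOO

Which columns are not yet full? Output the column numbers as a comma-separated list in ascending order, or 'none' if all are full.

Answer: 0,2,4,5

Derivation:
col 0: top cell = '.' → open
col 1: top cell = 'X' → FULL
col 2: top cell = '.' → open
col 3: top cell = 'O' → FULL
col 4: top cell = '.' → open
col 5: top cell = '.' → open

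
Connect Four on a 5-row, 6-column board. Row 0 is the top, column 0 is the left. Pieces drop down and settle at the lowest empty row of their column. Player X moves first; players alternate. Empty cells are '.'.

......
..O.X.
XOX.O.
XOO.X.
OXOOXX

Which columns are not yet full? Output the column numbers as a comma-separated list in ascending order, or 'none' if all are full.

col 0: top cell = '.' → open
col 1: top cell = '.' → open
col 2: top cell = '.' → open
col 3: top cell = '.' → open
col 4: top cell = '.' → open
col 5: top cell = '.' → open

Answer: 0,1,2,3,4,5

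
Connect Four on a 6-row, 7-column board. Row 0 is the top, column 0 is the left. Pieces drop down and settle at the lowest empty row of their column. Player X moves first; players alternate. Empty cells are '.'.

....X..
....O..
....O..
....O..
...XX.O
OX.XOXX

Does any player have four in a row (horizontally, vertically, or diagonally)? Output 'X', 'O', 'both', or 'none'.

none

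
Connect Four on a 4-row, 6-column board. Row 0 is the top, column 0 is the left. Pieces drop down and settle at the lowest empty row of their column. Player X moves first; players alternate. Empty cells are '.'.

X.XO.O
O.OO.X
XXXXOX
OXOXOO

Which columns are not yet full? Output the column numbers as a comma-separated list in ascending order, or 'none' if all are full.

col 0: top cell = 'X' → FULL
col 1: top cell = '.' → open
col 2: top cell = 'X' → FULL
col 3: top cell = 'O' → FULL
col 4: top cell = '.' → open
col 5: top cell = 'O' → FULL

Answer: 1,4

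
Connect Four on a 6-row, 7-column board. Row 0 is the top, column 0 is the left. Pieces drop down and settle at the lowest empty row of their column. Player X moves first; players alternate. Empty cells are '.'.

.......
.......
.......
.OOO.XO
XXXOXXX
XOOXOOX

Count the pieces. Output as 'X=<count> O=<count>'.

X=10 O=9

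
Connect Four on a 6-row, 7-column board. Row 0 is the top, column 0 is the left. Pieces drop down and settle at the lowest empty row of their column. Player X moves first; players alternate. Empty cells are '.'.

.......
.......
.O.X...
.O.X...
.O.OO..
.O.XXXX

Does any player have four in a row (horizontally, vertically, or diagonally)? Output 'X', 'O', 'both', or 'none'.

both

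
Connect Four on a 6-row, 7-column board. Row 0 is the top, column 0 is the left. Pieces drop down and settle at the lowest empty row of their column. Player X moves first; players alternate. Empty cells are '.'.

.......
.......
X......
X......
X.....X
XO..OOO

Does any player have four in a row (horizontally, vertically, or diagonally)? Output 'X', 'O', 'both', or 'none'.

X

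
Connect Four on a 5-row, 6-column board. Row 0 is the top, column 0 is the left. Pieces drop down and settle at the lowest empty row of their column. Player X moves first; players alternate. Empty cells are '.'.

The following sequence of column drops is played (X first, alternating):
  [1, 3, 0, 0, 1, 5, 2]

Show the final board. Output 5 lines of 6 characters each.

Answer: ......
......
......
OX....
XXXO.O

Derivation:
Move 1: X drops in col 1, lands at row 4
Move 2: O drops in col 3, lands at row 4
Move 3: X drops in col 0, lands at row 4
Move 4: O drops in col 0, lands at row 3
Move 5: X drops in col 1, lands at row 3
Move 6: O drops in col 5, lands at row 4
Move 7: X drops in col 2, lands at row 4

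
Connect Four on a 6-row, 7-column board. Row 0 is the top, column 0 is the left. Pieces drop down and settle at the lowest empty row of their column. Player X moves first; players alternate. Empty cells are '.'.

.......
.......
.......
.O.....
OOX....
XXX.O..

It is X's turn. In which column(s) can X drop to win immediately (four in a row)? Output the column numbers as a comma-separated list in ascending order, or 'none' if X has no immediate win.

Answer: 3

Derivation:
col 0: drop X → no win
col 1: drop X → no win
col 2: drop X → no win
col 3: drop X → WIN!
col 4: drop X → no win
col 5: drop X → no win
col 6: drop X → no win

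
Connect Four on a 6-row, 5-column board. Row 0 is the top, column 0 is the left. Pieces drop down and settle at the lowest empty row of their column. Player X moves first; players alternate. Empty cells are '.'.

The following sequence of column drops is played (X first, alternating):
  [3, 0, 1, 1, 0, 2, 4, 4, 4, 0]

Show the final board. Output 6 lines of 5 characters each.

Answer: .....
.....
.....
O...X
XO..O
OXOXX

Derivation:
Move 1: X drops in col 3, lands at row 5
Move 2: O drops in col 0, lands at row 5
Move 3: X drops in col 1, lands at row 5
Move 4: O drops in col 1, lands at row 4
Move 5: X drops in col 0, lands at row 4
Move 6: O drops in col 2, lands at row 5
Move 7: X drops in col 4, lands at row 5
Move 8: O drops in col 4, lands at row 4
Move 9: X drops in col 4, lands at row 3
Move 10: O drops in col 0, lands at row 3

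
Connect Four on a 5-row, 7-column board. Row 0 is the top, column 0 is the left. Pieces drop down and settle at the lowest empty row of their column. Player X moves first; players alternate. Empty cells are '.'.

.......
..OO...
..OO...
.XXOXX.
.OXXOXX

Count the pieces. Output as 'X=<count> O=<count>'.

X=8 O=7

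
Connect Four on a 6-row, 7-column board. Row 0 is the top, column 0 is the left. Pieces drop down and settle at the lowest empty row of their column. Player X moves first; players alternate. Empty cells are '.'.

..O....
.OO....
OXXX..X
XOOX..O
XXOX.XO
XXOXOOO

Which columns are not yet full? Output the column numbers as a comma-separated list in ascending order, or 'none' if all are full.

col 0: top cell = '.' → open
col 1: top cell = '.' → open
col 2: top cell = 'O' → FULL
col 3: top cell = '.' → open
col 4: top cell = '.' → open
col 5: top cell = '.' → open
col 6: top cell = '.' → open

Answer: 0,1,3,4,5,6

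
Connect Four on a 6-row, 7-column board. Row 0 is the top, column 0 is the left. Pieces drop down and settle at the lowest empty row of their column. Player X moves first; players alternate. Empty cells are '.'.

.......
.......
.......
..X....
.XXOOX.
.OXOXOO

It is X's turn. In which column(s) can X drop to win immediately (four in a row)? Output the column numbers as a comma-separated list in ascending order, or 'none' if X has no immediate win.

col 0: drop X → no win
col 1: drop X → no win
col 2: drop X → WIN!
col 3: drop X → no win
col 4: drop X → no win
col 5: drop X → no win
col 6: drop X → no win

Answer: 2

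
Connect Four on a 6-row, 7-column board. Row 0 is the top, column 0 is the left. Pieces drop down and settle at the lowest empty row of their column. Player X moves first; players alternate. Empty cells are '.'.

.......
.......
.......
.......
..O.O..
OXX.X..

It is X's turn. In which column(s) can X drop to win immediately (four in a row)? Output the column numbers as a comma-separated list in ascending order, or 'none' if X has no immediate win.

Answer: 3

Derivation:
col 0: drop X → no win
col 1: drop X → no win
col 2: drop X → no win
col 3: drop X → WIN!
col 4: drop X → no win
col 5: drop X → no win
col 6: drop X → no win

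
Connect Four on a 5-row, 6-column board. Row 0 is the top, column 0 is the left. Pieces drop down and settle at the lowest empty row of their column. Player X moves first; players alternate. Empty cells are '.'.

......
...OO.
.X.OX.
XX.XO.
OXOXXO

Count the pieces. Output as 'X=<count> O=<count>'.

X=8 O=7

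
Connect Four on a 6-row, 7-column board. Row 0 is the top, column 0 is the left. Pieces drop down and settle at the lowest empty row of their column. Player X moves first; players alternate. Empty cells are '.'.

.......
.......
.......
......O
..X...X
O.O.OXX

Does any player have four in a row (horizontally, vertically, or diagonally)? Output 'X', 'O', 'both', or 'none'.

none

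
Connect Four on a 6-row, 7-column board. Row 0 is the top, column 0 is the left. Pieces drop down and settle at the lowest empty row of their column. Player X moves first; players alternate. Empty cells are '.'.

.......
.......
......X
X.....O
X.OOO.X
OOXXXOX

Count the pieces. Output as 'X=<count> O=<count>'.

X=8 O=7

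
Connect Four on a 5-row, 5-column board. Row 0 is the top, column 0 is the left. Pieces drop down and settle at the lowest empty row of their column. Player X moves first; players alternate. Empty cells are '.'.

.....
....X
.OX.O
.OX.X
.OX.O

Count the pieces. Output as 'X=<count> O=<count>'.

X=5 O=5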